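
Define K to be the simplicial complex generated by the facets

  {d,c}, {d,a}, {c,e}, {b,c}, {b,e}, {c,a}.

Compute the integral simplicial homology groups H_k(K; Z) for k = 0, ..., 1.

We work with the vertex ordering a < b < c < d < e. The simplices of K, each written with vertices in increasing order, are:

  0-simplices (5): a, b, c, d, e
  1-simplices (6): ac, ad, bc, be, cd, ce

Hence C_0 ≅ Z^5, C_1 ≅ Z^6.

∂_1: C_1 → C_0 sends each edge [p,q] (with p < q) to q − p. For instance
  ∂be = e − b.
This gives a 5×6 integer matrix of rank 4; reducing to Smith normal form yields diagonal entries (1,1,1,1).

Now H_k = ker ∂_k / im ∂_{k+1}, so:

  H_0: rank C_0 − rank ∂_1 = 5 − 4 = 1, and the invariant factors of ∂_1 are all 1, so H_0 ≅ Z.
  H_1: rank ker ∂_1 − rank ∂_2 = (6 − 4) − 0 = 2, and there is no ∂_2, so H_1 ≅ Z^2.

(K is a triangulation of a wedge of 2 circles.)

H_0 = Z,  H_1 = Z^2.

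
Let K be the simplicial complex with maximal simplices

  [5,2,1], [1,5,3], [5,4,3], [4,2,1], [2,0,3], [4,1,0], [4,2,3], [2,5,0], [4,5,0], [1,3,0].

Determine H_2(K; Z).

H_2 = 0.

We work with the vertex ordering 0 < 1 < 2 < 3 < 4 < 5. The simplices of K, each written with vertices in increasing order, are:

  0-simplices (6): [0], [1], [2], [3], [4], [5]
  1-simplices (15): [0,1], [0,2], [0,3], [0,4], [0,5], [1,2], [1,3], [1,4], [1,5], [2,3], [2,4], [2,5], [3,4], [3,5], [4,5]
  2-simplices (10): [0,1,3], [0,1,4], [0,2,3], [0,2,5], [0,4,5], [1,2,4], [1,2,5], [1,3,5], [2,3,4], [3,4,5]

giving chain groups C_0 ≅ Z^6, C_1 ≅ Z^15, C_2 ≅ Z^10.

The boundary map ∂_1: C_1 → C_0 sends each edge [p,q] (with p < q) to q − p. For instance
  ∂[0,5] = [5] − [0].
As a 6×15 matrix over Z this has rank 5, with invariant factors (1,1,1,1,1).

The boundary map ∂_2: C_2 → C_1 acts by ∂[p,q,r] = [q,r] − [p,r] + [p,q]. For instance
  ∂[2,3,4] = [3,4] − [2,4] + [2,3],
  ∂[1,3,5] = [3,5] − [1,5] + [1,3].
The resulting 15×10 matrix has rank 10, and its Smith normal form has invariant factors (1,1,1,1,1,1,1,1,1,2).

From H_k ≅ ker(∂_k) / im(∂_{k+1}) we obtain:

  H_2: rank ker ∂_2 − rank ∂_3 = (10 − 10) − 0 = 0, and there is no ∂_3, so H_2 = 0.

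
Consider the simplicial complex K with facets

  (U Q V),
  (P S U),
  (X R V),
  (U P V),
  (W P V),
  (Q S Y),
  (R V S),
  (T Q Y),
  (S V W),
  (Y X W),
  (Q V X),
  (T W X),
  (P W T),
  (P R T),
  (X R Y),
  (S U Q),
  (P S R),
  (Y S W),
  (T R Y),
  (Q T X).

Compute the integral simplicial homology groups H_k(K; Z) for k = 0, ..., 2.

H_0 ≅ Z,  H_1 ≅ Z ⊕ Z/2,  H_2 = 0.

We work with the vertex ordering P < Q < R < S < T < U < V < W < X < Y. The simplices of K, each written with vertices in increasing order, are:

  0-simplices (10): P, Q, R, S, T, U, V, W, X, Y
  1-simplices (30): PR, PS, PT, PU, PV, PW, QS, QT, QU, QV, QX, QY, RS, RT, RV, RX, RY, SU, SV, SW, SY, TW, TX, TY, UV, VW, VX, WX, WY, XY
  2-simplices (20): PRS, PRT, PSU, PTW, PUV, PVW, QSU, QSY, QTX, QTY, QUV, QVX, RSV, RTY, RVX, RXY, SVW, SWY, TWX, WXY

so the chain groups are C_0 ≅ Z^10, C_1 ≅ Z^30, C_2 ≅ Z^20.

The boundary map ∂_1: C_1 → C_0 sends each edge [p,q] (with p < q) to q − p. For instance
  ∂WX = X − W.
The resulting 10×30 matrix has rank 9, and its Smith normal form has invariant factors (1,1,1,1,1,1,1,1,1).

The boundary map ∂_2: C_2 → C_1 maps a triangle to the signed sum of its edges. For instance
  ∂RSV = SV − RV + RS,
  ∂TWX = WX − TX + TW.
As a 30×20 matrix over Z this has rank 20, with invariant factors (1,1,1,1,1,1,1,1,1,1,1,1,1,1,1,1,1,1,1,2).

From H_k ≅ ker(∂_k) / im(∂_{k+1}) we obtain:

  H_0: rank C_0 − rank ∂_1 = 10 − 9 = 1, and the invariant factors of ∂_1 are all 1, so H_0 ≅ Z.
  H_1: rank ker ∂_1 − rank ∂_2 = (30 − 9) − 20 = 1, and ∂_2 has invariant factor 2 > 1, so H_1 ≅ Z ⊕ Z/2.
  H_2: rank ker ∂_2 − rank ∂_3 = (20 − 20) − 0 = 0, and there is no ∂_3, so H_2 ≅ 0.

As a check, the Euler characteristic is 10 − 30 + 20 = 0, which agrees with 1 − 1 + 0 = 0.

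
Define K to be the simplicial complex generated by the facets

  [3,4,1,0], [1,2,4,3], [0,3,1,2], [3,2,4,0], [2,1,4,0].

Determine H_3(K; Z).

H_3 ≅ Z.

Take the total order 0 < 1 < 2 < 3 < 4 on the vertex set. Then K (dimension 3) consists of the simplices:

  0-simplices (5): [0], [1], [2], [3], [4]
  1-simplices (10): [0,1], [0,2], [0,3], [0,4], [1,2], [1,3], [1,4], [2,3], [2,4], [3,4]
  2-simplices (10): [0,1,2], [0,1,3], [0,1,4], [0,2,3], [0,2,4], [0,3,4], [1,2,3], [1,2,4], [1,3,4], [2,3,4]
  3-simplices (5): [0,1,2,3], [0,1,2,4], [0,1,3,4], [0,2,3,4], [1,2,3,4]

giving chain groups C_0 ≅ Z^5, C_1 ≅ Z^10, C_2 ≅ Z^10, C_3 ≅ Z^5.

The boundary map ∂_1: C_1 → C_0 sends each edge [p,q] (with p < q) to q − p.
This gives a 5×10 integer matrix of rank 4; reducing to Smith normal form yields diagonal entries (1,1,1,1).

∂_2: C_2 → C_1 sends each 2-simplex [p,q,r] to [q,r] − [p,r] + [p,q]. For instance
  ∂[1,2,4] = [2,4] − [1,4] + [1,2],
  ∂[0,3,4] = [3,4] − [0,4] + [0,3].
As a 10×10 matrix over Z this has rank 6, with invariant factors (1,1,1,1,1,1).

Boundary ∂_3: C_3 → C_2 sends each 3-simplex σ to the alternating sum Σ_i (−1)^i (σ with its i-th vertex removed). For instance
  ∂[0,1,3,4] = [1,3,4] − [0,3,4] + [0,1,4] − [0,1,3],
  ∂[0,1,2,4] = [1,2,4] − [0,2,4] + [0,1,4] − [0,1,2].
The 10×5 boundary matrix has rank 4 and Smith normal form diag(1,1,1,1).

Computing H_k = (kernel of ∂_k) / (image of ∂_{k+1}):

  H_3: rank ker ∂_3 − rank ∂_4 = (5 − 4) − 0 = 1, and there is no ∂_4, so H_3 = Z.

(K is a triangulation of the 3-sphere S^3.)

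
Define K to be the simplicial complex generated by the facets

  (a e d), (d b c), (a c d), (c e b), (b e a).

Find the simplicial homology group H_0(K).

H_0 = Z.

Take the total order a < b < c < d < e on the vertex set. Then K (dimension 2) consists of the simplices:

  0-simplices (5): a, b, c, d, e
  1-simplices (10): ab, ac, ad, ae, bc, bd, be, cd, ce, de
  2-simplices (5): abe, acd, ade, bcd, bce

so the chain groups are C_0 ≅ Z^5, C_1 ≅ Z^10, C_2 ≅ Z^5.

Boundary ∂_1: C_1 → C_0 is given by ∂[p,q] = [q] − [p].
This gives a 5×10 integer matrix of rank 4; reducing to Smith normal form yields diagonal entries (1,1,1,1).

∂_2: C_2 → C_1 acts by ∂[p,q,r] = [q,r] − [p,r] + [p,q]. For instance
  ∂acd = cd − ad + ac,
  ∂abe = be − ae + ab.
This gives a 10×5 integer matrix of rank 5; reducing to Smith normal form yields diagonal entries (1,1,1,1,1).

Now H_k = ker ∂_k / im ∂_{k+1}, so:

  H_0: rank C_0 − rank ∂_1 = 5 − 4 = 1, and the invariant factors of ∂_1 are all 1, so H_0 ≅ Z.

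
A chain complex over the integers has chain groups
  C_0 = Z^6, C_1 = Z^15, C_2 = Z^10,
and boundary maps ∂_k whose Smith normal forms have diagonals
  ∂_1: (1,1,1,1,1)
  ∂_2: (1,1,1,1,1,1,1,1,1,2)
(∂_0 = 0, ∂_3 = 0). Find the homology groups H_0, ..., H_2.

H_0: b_0 = 6 − 0 − 5 = 1; torsion from ∂_1 factors > 1: none. So H_0 ≅ Z.
H_1: b_1 = 15 − 5 − 10 = 0; torsion from ∂_2 factors > 1: [2]. So H_1 ≅ Z/2Z.
H_2: b_2 = 10 − 10 − 0 = 0; torsion from ∂_3 factors > 1: none. So H_2 ≅ 0.

H_0 ≅ Z,  H_1 ≅ Z/2Z,  H_2 = 0.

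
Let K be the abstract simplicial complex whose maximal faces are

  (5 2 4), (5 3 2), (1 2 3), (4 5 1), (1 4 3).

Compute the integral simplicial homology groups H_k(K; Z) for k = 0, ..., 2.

Take the total order 1 < 2 < 3 < 4 < 5 on the vertex set. Then K (dimension 2) consists of the simplices:

  0-simplices (5): [1], [2], [3], [4], [5]
  1-simplices (10): [1,2], [1,3], [1,4], [1,5], [2,3], [2,4], [2,5], [3,4], [3,5], [4,5]
  2-simplices (5): [1,2,3], [1,3,4], [1,4,5], [2,3,5], [2,4,5]

giving chain groups C_0 ≅ Z^5, C_1 ≅ Z^10, C_2 ≅ Z^5.

∂_1: C_1 → C_0 maps an edge to its endpoints' difference, ∂[p,q] = q − p.
The resulting 5×10 matrix has rank 4, and its Smith normal form has invariant factors (1,1,1,1).

The boundary map ∂_2: C_2 → C_1 sends each 2-simplex [p,q,r] to [q,r] − [p,r] + [p,q]. For instance
  ∂[2,3,5] = [3,5] − [2,5] + [2,3],
  ∂[1,3,4] = [3,4] − [1,4] + [1,3].
This gives a 10×5 integer matrix of rank 5; reducing to Smith normal form yields diagonal entries (1,1,1,1,1).

Computing H_k = (kernel of ∂_k) / (image of ∂_{k+1}):

  H_0: rank C_0 − rank ∂_1 = 5 − 4 = 1, and the invariant factors of ∂_1 are all 1, so H_0 ≅ Z.
  H_1: rank ker ∂_1 − rank ∂_2 = (10 − 4) − 5 = 1, and the invariant factors of ∂_2 are all 1, so H_1 ≅ Z.
  H_2: rank ker ∂_2 − rank ∂_3 = (5 − 5) − 0 = 0, and there is no ∂_3, so H_2 ≅ 0.

As a check, the Euler characteristic is 5 − 10 + 5 = 0, which agrees with 1 − 1 + 0 = 0.

H_0 ≅ Z,  H_1 ≅ Z,  H_2 = 0.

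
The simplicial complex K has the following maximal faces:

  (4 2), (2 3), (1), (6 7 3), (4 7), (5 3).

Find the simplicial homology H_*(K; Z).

H_0 = Z^2,  H_1 = Z,  H_2 = 0.

We work with the vertex ordering 1 < 2 < 3 < 4 < 5 < 6 < 7. The simplices of K, each written with vertices in increasing order, are:

  0-simplices (7): [1], [2], [3], [4], [5], [6], [7]
  1-simplices (7): [2,3], [2,4], [3,5], [3,6], [3,7], [4,7], [6,7]
  2-simplices (1): [3,6,7]

giving chain groups C_0 ≅ Z^7, C_1 ≅ Z^7, C_2 ≅ Z^1.

Boundary ∂_1: C_1 → C_0 is given by ∂[p,q] = [q] − [p]. For instance
  ∂[3,7] = [7] − [3].
As a 7×7 matrix over Z this has rank 5, with invariant factors (1,1,1,1,1).

∂_2: C_2 → C_1 sends each 2-simplex [p,q,r] to [q,r] − [p,r] + [p,q]. For instance
  ∂[3,6,7] = [6,7] − [3,7] + [3,6].
The resulting 7×1 matrix has rank 1, and its Smith normal form has invariant factors (1).

Reading off H_k = ker ∂_k / im ∂_{k+1}:

  H_0: rank C_0 − rank ∂_1 = 7 − 5 = 2, and the invariant factors of ∂_1 are all 1, so H_0 = Z^2.
  H_1: rank ker ∂_1 − rank ∂_2 = (7 − 5) − 1 = 1, and the invariant factors of ∂_2 are all 1, so H_1 = Z.
  H_2: rank ker ∂_2 − rank ∂_3 = (1 − 1) − 0 = 0, and there is no ∂_3, so H_2 = 0.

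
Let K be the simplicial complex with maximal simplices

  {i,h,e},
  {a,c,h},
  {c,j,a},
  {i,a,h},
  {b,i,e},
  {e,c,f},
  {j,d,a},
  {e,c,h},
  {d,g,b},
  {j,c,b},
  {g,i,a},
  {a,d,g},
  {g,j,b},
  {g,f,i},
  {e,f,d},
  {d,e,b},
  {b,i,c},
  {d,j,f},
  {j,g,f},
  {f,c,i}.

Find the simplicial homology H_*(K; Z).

K has 10 vertices, 30 edges, 20 triangles.
rank ∂_0 = 0, rank ∂_1 = 9 ⇒ b_0 = 10 − 0 − 9 = 1; all invariant factors of ∂_1 are 1 so no torsion. So H_0 ≅ Z.
rank ∂_1 = 9, rank ∂_2 = 20 ⇒ b_1 = 30 − 9 − 20 = 1; ∂_2 has invariant factor(s) [2] giving torsion. So H_1 ≅ Z ⊕ Z/2.
rank ∂_2 = 20, rank ∂_3 = 0 ⇒ b_2 = 20 − 20 − 0 = 0. So H_2 ≅ 0.

H_0 = Z,  H_1 = Z ⊕ Z/2,  H_2 = 0.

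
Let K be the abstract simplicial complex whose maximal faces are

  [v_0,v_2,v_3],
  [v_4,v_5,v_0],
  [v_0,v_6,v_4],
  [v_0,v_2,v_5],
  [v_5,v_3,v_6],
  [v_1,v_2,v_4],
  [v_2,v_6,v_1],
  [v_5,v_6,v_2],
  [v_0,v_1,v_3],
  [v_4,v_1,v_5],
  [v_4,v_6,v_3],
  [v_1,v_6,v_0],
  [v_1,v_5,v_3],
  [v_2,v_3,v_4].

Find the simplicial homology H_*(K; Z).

H_0 ≅ Z,  H_1 ≅ Z^2,  H_2 ≅ Z.

Order the vertices as v_0 < v_1 < v_2 < v_3 < v_4 < v_5 < v_6. Listing each simplex with vertices in this order, K has dimension 2 with simplices:

  0-simplices (7): [v_0], [v_1], [v_2], [v_3], [v_4], [v_5], [v_6]
  1-simplices (21): (21 of them)
  2-simplices (14): (14 of them)

giving chain groups C_0 ≅ Z^7, C_1 ≅ Z^21, C_2 ≅ Z^14.

The boundary map ∂_1: C_1 → C_0 is given by ∂[p,q] = [q] − [p].
This gives a 7×21 integer matrix of rank 6; reducing to Smith normal form yields diagonal entries (1,1,1,1,1,1).

The boundary map ∂_2: C_2 → C_1 sends each 2-simplex [p,q,r] to [q,r] − [p,r] + [p,q]. For instance
  ∂[v_0,v_2,v_3] = [v_2,v_3] − [v_0,v_3] + [v_0,v_2],
  ∂[v_1,v_3,v_5] = [v_3,v_5] − [v_1,v_5] + [v_1,v_3].
As a 21×14 matrix over Z this has rank 13, with invariant factors (1,1,1,1,1,1,1,1,1,1,1,1,1).

Now H_k = ker ∂_k / im ∂_{k+1}, so:

  H_0: rank C_0 − rank ∂_1 = 7 − 6 = 1, and the invariant factors of ∂_1 are all 1, so H_0 = Z.
  H_1: rank ker ∂_1 − rank ∂_2 = (21 − 6) − 13 = 2, and the invariant factors of ∂_2 are all 1, so H_1 = Z^2.
  H_2: rank ker ∂_2 − rank ∂_3 = (14 − 13) − 0 = 1, and there is no ∂_3, so H_2 = Z.

As a check, the Euler characteristic is 7 − 21 + 14 = 0, which agrees with 1 − 2 + 1 = 0.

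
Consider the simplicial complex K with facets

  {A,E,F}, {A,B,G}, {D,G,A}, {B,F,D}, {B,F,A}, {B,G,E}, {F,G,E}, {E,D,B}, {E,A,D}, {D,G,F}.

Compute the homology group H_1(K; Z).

K has 6 vertices, 15 edges, 10 triangles.
rank ∂_1 = 5, rank ∂_2 = 10 ⇒ b_1 = 15 − 5 − 10 = 0; ∂_2 has invariant factor(s) [2] giving torsion. So H_1 = Z/2.

H_1 ≅ Z/2.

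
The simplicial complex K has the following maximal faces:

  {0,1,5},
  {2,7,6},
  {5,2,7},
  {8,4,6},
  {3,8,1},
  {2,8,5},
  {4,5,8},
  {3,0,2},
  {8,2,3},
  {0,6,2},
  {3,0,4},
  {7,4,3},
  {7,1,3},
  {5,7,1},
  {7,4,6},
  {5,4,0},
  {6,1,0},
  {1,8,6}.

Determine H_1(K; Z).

H_1 ≅ Z^2.

K has 9 vertices, 27 edges, 18 triangles.
rank ∂_1 = 8, rank ∂_2 = 17 ⇒ b_1 = 27 − 8 − 17 = 2; all invariant factors of ∂_2 are 1 so no torsion. So H_1 ≅ Z^2.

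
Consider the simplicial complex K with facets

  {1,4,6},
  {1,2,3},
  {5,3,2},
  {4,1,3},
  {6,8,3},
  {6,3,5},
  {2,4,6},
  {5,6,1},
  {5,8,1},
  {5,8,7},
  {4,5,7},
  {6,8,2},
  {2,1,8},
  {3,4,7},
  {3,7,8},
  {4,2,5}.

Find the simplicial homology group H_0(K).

H_0 ≅ Z.

Take the total order 1 < 2 < 3 < 4 < 5 < 6 < 7 < 8 on the vertex set. Then K (dimension 2) consists of the simplices:

  0-simplices (8): [1], [2], [3], [4], [5], [6], [7], [8]
  1-simplices (24): (24 of them)
  2-simplices (16): [1,2,3], [1,2,8], [1,3,4], [1,4,6], [1,5,6], [1,5,8], [2,3,5], [2,4,5], [2,4,6], [2,6,8], [3,4,7], [3,5,6], [3,6,8], [3,7,8], [4,5,7], [5,7,8]

so the chain groups are C_0 ≅ Z^8, C_1 ≅ Z^24, C_2 ≅ Z^16.

Boundary ∂_1: C_1 → C_0 is given by ∂[p,q] = [q] − [p].
The resulting 8×24 matrix has rank 7, and its Smith normal form has invariant factors (1,1,1,1,1,1,1).

∂_2: C_2 → C_1 sends each 2-simplex [p,q,r] to [q,r] − [p,r] + [p,q]. For instance
  ∂[1,5,6] = [5,6] − [1,6] + [1,5],
  ∂[1,4,6] = [4,6] − [1,6] + [1,4].
As a 24×16 matrix over Z this has rank 15, with invariant factors (1,1,1,1,1,1,1,1,1,1,1,1,1,1,1).

Now H_k = ker ∂_k / im ∂_{k+1}, so:

  H_0: rank C_0 − rank ∂_1 = 8 − 7 = 1, and the invariant factors of ∂_1 are all 1, so H_0 = Z.

(K is a triangulation of the torus T^2.)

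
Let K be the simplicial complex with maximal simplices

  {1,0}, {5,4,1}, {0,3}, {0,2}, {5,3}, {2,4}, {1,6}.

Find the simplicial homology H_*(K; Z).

H_0 = Z,  H_1 = Z^2,  H_2 = 0.

Order the vertices as 0 < 1 < 2 < 3 < 4 < 5 < 6. Listing each simplex with vertices in this order, K has dimension 2 with simplices:

  0-simplices (7): [0], [1], [2], [3], [4], [5], [6]
  1-simplices (9): [0,1], [0,2], [0,3], [1,4], [1,5], [1,6], [2,4], [3,5], [4,5]
  2-simplices (1): [1,4,5]

Hence C_0 ≅ Z^7, C_1 ≅ Z^9, C_2 ≅ Z^1.

Boundary ∂_1: C_1 → C_0 maps an edge to its endpoints' difference, ∂[p,q] = q − p. For instance
  ∂[1,6] = [6] − [1].
This gives a 7×9 integer matrix of rank 6; reducing to Smith normal form yields diagonal entries (1,1,1,1,1,1).

∂_2: C_2 → C_1 acts by ∂[p,q,r] = [q,r] − [p,r] + [p,q]. For instance
  ∂[1,4,5] = [4,5] − [1,5] + [1,4].
The resulting 9×1 matrix has rank 1, and its Smith normal form has invariant factors (1).

Now H_k = ker ∂_k / im ∂_{k+1}, so:

  H_0: rank C_0 − rank ∂_1 = 7 − 6 = 1, and the invariant factors of ∂_1 are all 1, so H_0 = Z.
  H_1: rank ker ∂_1 − rank ∂_2 = (9 − 6) − 1 = 2, and the invariant factors of ∂_2 are all 1, so H_1 = Z^2.
  H_2: rank ker ∂_2 − rank ∂_3 = (1 − 1) − 0 = 0, and there is no ∂_3, so H_2 = 0.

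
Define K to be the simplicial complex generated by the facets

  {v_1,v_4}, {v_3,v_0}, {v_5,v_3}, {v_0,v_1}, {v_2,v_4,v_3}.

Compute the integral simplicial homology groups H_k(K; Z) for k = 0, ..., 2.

H_0 ≅ Z,  H_1 ≅ Z,  H_2 = 0.

Order the vertices as v_0 < v_1 < v_2 < v_3 < v_4 < v_5. Listing each simplex with vertices in this order, K has dimension 2 with simplices:

  0-simplices (6): [v_0], [v_1], [v_2], [v_3], [v_4], [v_5]
  1-simplices (7): [v_0,v_1], [v_0,v_3], [v_1,v_4], [v_2,v_3], [v_2,v_4], [v_3,v_4], [v_3,v_5]
  2-simplices (1): [v_2,v_3,v_4]

giving chain groups C_0 ≅ Z^6, C_1 ≅ Z^7, C_2 ≅ Z^1.

The boundary map ∂_1: C_1 → C_0 maps an edge to its endpoints' difference, ∂[p,q] = q − p.
As a 6×7 matrix over Z this has rank 5, with invariant factors (1,1,1,1,1).

∂_2: C_2 → C_1 acts by ∂[p,q,r] = [q,r] − [p,r] + [p,q]. For instance
  ∂[v_2,v_3,v_4] = [v_3,v_4] − [v_2,v_4] + [v_2,v_3].
This gives a 7×1 integer matrix of rank 1; reducing to Smith normal form yields diagonal entries (1).

Reading off H_k = ker ∂_k / im ∂_{k+1}:

  H_0: rank C_0 − rank ∂_1 = 6 − 5 = 1, and the invariant factors of ∂_1 are all 1, so H_0 ≅ Z.
  H_1: rank ker ∂_1 − rank ∂_2 = (7 − 5) − 1 = 1, and the invariant factors of ∂_2 are all 1, so H_1 ≅ Z.
  H_2: rank ker ∂_2 − rank ∂_3 = (1 − 1) − 0 = 0, and there is no ∂_3, so H_2 ≅ 0.

As a check, the Euler characteristic is 6 − 7 + 1 = 0, which agrees with 1 − 1 + 0 = 0.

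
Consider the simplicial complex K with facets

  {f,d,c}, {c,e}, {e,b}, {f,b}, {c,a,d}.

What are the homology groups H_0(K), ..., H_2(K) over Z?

K has 6 vertices, 8 edges, 2 triangles.
rank ∂_0 = 0, rank ∂_1 = 5 ⇒ b_0 = 6 − 0 − 5 = 1; all invariant factors of ∂_1 are 1 so no torsion. So H_0 = Z.
rank ∂_1 = 5, rank ∂_2 = 2 ⇒ b_1 = 8 − 5 − 2 = 1; all invariant factors of ∂_2 are 1 so no torsion. So H_1 = Z.
rank ∂_2 = 2, rank ∂_3 = 0 ⇒ b_2 = 2 − 2 − 0 = 0. So H_2 = 0.

H_0 = Z,  H_1 = Z,  H_2 = 0.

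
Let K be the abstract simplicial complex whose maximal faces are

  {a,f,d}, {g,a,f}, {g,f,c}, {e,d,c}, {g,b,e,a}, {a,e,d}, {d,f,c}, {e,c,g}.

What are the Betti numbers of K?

b_0 = 1, b_1 = 0, b_2 = 1, b_3 = 0.

K has 7 vertices, 15 edges, 11 triangles, 1 3-simplex.
rank ∂_0 = 0, rank ∂_1 = 6 ⇒ b_0 = 7 − 0 − 6 = 1; all invariant factors of ∂_1 are 1 so no torsion. So H_0 = Z.
rank ∂_1 = 6, rank ∂_2 = 9 ⇒ b_1 = 15 − 6 − 9 = 0; all invariant factors of ∂_2 are 1 so no torsion. So H_1 = 0.
rank ∂_2 = 9, rank ∂_3 = 1 ⇒ b_2 = 11 − 9 − 1 = 1; all invariant factors of ∂_3 are 1 so no torsion. So H_2 = Z.
rank ∂_3 = 1, rank ∂_4 = 0 ⇒ b_3 = 1 − 1 − 0 = 0. So H_3 = 0.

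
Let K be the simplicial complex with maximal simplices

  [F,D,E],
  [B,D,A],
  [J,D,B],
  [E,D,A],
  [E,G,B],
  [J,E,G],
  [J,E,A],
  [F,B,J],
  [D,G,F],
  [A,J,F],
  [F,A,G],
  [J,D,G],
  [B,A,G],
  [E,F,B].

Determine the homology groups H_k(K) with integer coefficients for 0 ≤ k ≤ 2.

H_0 = Z,  H_1 = Z^2,  H_2 = Z.

Take the total order A < B < D < E < F < G < J on the vertex set. Then K (dimension 2) consists of the simplices:

  0-simplices (7): A, B, D, E, F, G, J
  1-simplices (21): AB, AD, AE, AF, AG, AJ, BD, BE, BF, BG, BJ, DE, DF, DG, DJ, EF, EG, EJ, FG, FJ, GJ
  2-simplices (14): ABD, ABG, ADE, AEJ, AFG, AFJ, BDJ, BEF, BEG, BFJ, DEF, DFG, DGJ, EGJ

giving chain groups C_0 ≅ Z^7, C_1 ≅ Z^21, C_2 ≅ Z^14.

∂_1: C_1 → C_0 maps an edge to its endpoints' difference, ∂[p,q] = q − p. For instance
  ∂BE = E − B.
The 7×21 boundary matrix has rank 6 and Smith normal form diag(1,1,1,1,1,1).

The boundary map ∂_2: C_2 → C_1 maps a triangle to the signed sum of its edges. For instance
  ∂ABD = BD − AD + AB,
  ∂ABG = BG − AG + AB.
The 21×14 boundary matrix has rank 13 and Smith normal form diag(1,1,1,1,1,1,1,1,1,1,1,1,1).

Reading off H_k = ker ∂_k / im ∂_{k+1}:

  H_0: rank C_0 − rank ∂_1 = 7 − 6 = 1, and the invariant factors of ∂_1 are all 1, so H_0 = Z.
  H_1: rank ker ∂_1 − rank ∂_2 = (21 − 6) − 13 = 2, and the invariant factors of ∂_2 are all 1, so H_1 = Z^2.
  H_2: rank ker ∂_2 − rank ∂_3 = (14 − 13) − 0 = 1, and there is no ∂_3, so H_2 = Z.

(K is a triangulation of the torus T^2.)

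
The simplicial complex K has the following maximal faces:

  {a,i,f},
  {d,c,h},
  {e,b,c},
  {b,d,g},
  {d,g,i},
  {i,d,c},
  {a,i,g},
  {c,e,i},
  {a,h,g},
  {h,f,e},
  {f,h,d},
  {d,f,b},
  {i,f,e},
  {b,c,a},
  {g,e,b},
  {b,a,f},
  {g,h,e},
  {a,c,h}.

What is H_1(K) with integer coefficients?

Fix the vertex order a < b < c < d < e < f < g < h < i and write every simplex with vertices in increasing order. Then dim K = 2 and the simplices of K are:

  0-simplices (9): a, b, c, d, e, f, g, h, i
  1-simplices (27): ab, ac, af, ag, ah, ai, bc, bd, be, bf, bg, cd, ce, ch, ci, df, dg, dh, di, ef, eg, eh, ei, fh, fi, gh, gi
  2-simplices (18): abc, abf, ach, afi, agh, agi, bce, bdf, bdg, beg, cdh, cdi, cei, dfh, dgi, efh, efi, egh

so the chain groups are C_0 ≅ Z^9, C_1 ≅ Z^27, C_2 ≅ Z^18.

∂_1: C_1 → C_0 maps an edge to its endpoints' difference, ∂[p,q] = q − p. For instance
  ∂eg = g − e.
As a 9×27 matrix over Z this has rank 8, with invariant factors (1,1,1,1,1,1,1,1).

∂_2: C_2 → C_1 sends each 2-simplex [p,q,r] to [q,r] − [p,r] + [p,q]. For instance
  ∂dgi = gi − di + dg,
  ∂abf = bf − af + ab.
The 27×18 boundary matrix has rank 17 and Smith normal form diag(1,1,1,1,1,1,1,1,1,1,1,1,1,1,1,1,1).

Computing H_k = (kernel of ∂_k) / (image of ∂_{k+1}):

  H_1: rank ker ∂_1 − rank ∂_2 = (27 − 8) − 17 = 2, and the invariant factors of ∂_2 are all 1, so H_1 = Z^2.

(K is a triangulation of the torus T^2.)

H_1 ≅ Z^2.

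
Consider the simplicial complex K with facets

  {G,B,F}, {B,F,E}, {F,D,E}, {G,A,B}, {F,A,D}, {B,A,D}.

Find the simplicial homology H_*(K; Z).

H_0 = Z,  H_1 = Z,  H_2 = 0.

K has 6 vertices, 12 edges, 6 triangles.
rank ∂_0 = 0, rank ∂_1 = 5 ⇒ b_0 = 6 − 0 − 5 = 1; all invariant factors of ∂_1 are 1 so no torsion. So H_0 ≅ Z.
rank ∂_1 = 5, rank ∂_2 = 6 ⇒ b_1 = 12 − 5 − 6 = 1; all invariant factors of ∂_2 are 1 so no torsion. So H_1 ≅ Z.
rank ∂_2 = 6, rank ∂_3 = 0 ⇒ b_2 = 6 − 6 − 0 = 0. So H_2 ≅ 0.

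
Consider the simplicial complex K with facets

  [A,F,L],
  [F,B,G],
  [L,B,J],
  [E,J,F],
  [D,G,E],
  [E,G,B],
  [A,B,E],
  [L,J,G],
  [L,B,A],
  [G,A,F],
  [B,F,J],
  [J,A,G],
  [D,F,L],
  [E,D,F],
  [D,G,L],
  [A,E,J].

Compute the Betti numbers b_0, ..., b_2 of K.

b_0 = 1, b_1 = 2, b_2 = 1.

Order the vertices as A < B < D < E < F < G < J < L. Listing each simplex with vertices in this order, K has dimension 2 with simplices:

  0-simplices (8): A, B, D, E, F, G, J, L
  1-simplices (24): AB, AE, AF, AG, AJ, AL, BE, BF, BG, BJ, BL, DE, DF, DG, DL, EF, EG, EJ, FG, FJ, FL, GJ, GL, JL
  2-simplices (16): ABE, ABL, AEJ, AFG, AFL, AGJ, BEG, BFG, BFJ, BJL, DEF, DEG, DFL, DGL, EFJ, GJL

so the chain groups are C_0 ≅ Z^8, C_1 ≅ Z^24, C_2 ≅ Z^16.

∂_1: C_1 → C_0 maps an edge to its endpoints' difference, ∂[p,q] = q − p. For instance
  ∂DE = E − D.
The resulting 8×24 matrix has rank 7, and its Smith normal form has invariant factors (1,1,1,1,1,1,1).

∂_2: C_2 → C_1 acts by ∂[p,q,r] = [q,r] − [p,r] + [p,q]. For instance
  ∂DGL = GL − DL + DG,
  ∂AFG = FG − AG + AF.
As a 24×16 matrix over Z this has rank 15, with invariant factors (1,1,1,1,1,1,1,1,1,1,1,1,1,1,1).

Reading off H_k = ker ∂_k / im ∂_{k+1}:

  H_0: rank C_0 − rank ∂_1 = 8 − 7 = 1, and the invariant factors of ∂_1 are all 1, so H_0 = Z.
  H_1: rank ker ∂_1 − rank ∂_2 = (24 − 7) − 15 = 2, and the invariant factors of ∂_2 are all 1, so H_1 = Z^2.
  H_2: rank ker ∂_2 − rank ∂_3 = (16 − 15) − 0 = 1, and there is no ∂_3, so H_2 = Z.

As a check, the Euler characteristic is 8 − 24 + 16 = 0, which agrees with 1 − 2 + 1 = 0.
(K is a triangulation of the torus T^2.)

Hence the Betti numbers are b_0 = 1, b_1 = 2, b_2 = 1.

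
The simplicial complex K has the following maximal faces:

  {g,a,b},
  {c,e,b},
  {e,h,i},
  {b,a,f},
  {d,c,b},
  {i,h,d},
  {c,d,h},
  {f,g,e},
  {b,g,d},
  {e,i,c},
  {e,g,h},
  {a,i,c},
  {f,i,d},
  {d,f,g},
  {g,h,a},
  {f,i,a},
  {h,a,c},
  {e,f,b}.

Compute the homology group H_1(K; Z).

Order the vertices as a < b < c < d < e < f < g < h < i. Listing each simplex with vertices in this order, K has dimension 2 with simplices:

  0-simplices (9): a, b, c, d, e, f, g, h, i
  1-simplices (27): ab, ac, af, ag, ah, ai, bc, bd, be, bf, bg, cd, ce, ch, ci, df, dg, dh, di, ef, eg, eh, ei, fg, fi, gh, hi
  2-simplices (18): abf, abg, ach, aci, afi, agh, bcd, bce, bdg, bef, cdh, cei, dfg, dfi, dhi, efg, egh, ehi

giving chain groups C_0 ≅ Z^9, C_1 ≅ Z^27, C_2 ≅ Z^18.

Boundary ∂_1: C_1 → C_0 is given by ∂[p,q] = [q] − [p]. For instance
  ∂ah = h − a.
The resulting 9×27 matrix has rank 8, and its Smith normal form has invariant factors (1,1,1,1,1,1,1,1).

Boundary ∂_2: C_2 → C_1 maps a triangle to the signed sum of its edges. For instance
  ∂cei = ei − ci + ce,
  ∂bef = ef − bf + be.
This gives a 27×18 integer matrix of rank 18; reducing to Smith normal form yields diagonal entries (1,1,1,1,1,1,1,1,1,1,1,1,1,1,1,1,1,2).

Reading off H_k = ker ∂_k / im ∂_{k+1}:

  H_1: rank ker ∂_1 − rank ∂_2 = (27 − 8) − 18 = 1, and ∂_2 has invariant factor 2 > 1, so H_1 ≅ Z ⊕ Z_2.

(K is a triangulation of the Klein bottle.)

H_1 ≅ Z ⊕ Z_2.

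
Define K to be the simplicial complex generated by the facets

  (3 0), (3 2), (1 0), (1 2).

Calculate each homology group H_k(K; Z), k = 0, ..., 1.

H_0 = Z,  H_1 = Z.

Fix the vertex order 0 < 1 < 2 < 3 and write every simplex with vertices in increasing order. Then dim K = 1 and the simplices of K are:

  0-simplices (4): [0], [1], [2], [3]
  1-simplices (4): [0,1], [0,3], [1,2], [2,3]

Hence C_0 ≅ Z^4, C_1 ≅ Z^4.

Boundary ∂_1: C_1 → C_0 is given by ∂[p,q] = [q] − [p].
This gives a 4×4 integer matrix of rank 3; reducing to Smith normal form yields diagonal entries (1,1,1).

Computing H_k = (kernel of ∂_k) / (image of ∂_{k+1}):

  H_0: rank C_0 − rank ∂_1 = 4 − 3 = 1, and the invariant factors of ∂_1 are all 1, so H_0 = Z.
  H_1: rank ker ∂_1 − rank ∂_2 = (4 − 3) − 0 = 1, and there is no ∂_2, so H_1 = Z.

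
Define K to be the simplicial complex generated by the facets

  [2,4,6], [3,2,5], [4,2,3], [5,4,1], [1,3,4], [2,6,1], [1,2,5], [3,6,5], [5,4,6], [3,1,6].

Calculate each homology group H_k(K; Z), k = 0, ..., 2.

H_0 ≅ Z,  H_1 ≅ Z/2Z,  H_2 = 0.

K has 6 vertices, 15 edges, 10 triangles.
rank ∂_0 = 0, rank ∂_1 = 5 ⇒ b_0 = 6 − 0 − 5 = 1; all invariant factors of ∂_1 are 1 so no torsion. So H_0 ≅ Z.
rank ∂_1 = 5, rank ∂_2 = 10 ⇒ b_1 = 15 − 5 − 10 = 0; ∂_2 has invariant factor(s) [2] giving torsion. So H_1 ≅ Z/2Z.
rank ∂_2 = 10, rank ∂_3 = 0 ⇒ b_2 = 10 − 10 − 0 = 0. So H_2 ≅ 0.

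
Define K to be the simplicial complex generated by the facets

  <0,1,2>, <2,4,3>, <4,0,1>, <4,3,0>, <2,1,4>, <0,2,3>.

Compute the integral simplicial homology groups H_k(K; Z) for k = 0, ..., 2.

H_0 ≅ Z,  H_1 = 0,  H_2 ≅ Z.

K has 5 vertices, 9 edges, 6 triangles.
rank ∂_0 = 0, rank ∂_1 = 4 ⇒ b_0 = 5 − 0 − 4 = 1; all invariant factors of ∂_1 are 1 so no torsion. So H_0 ≅ Z.
rank ∂_1 = 4, rank ∂_2 = 5 ⇒ b_1 = 9 − 4 − 5 = 0; all invariant factors of ∂_2 are 1 so no torsion. So H_1 ≅ 0.
rank ∂_2 = 5, rank ∂_3 = 0 ⇒ b_2 = 6 − 5 − 0 = 1. So H_2 ≅ Z.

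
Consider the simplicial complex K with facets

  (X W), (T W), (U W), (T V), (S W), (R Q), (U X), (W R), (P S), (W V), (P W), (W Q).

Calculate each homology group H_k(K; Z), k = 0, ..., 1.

We work with the vertex ordering P < Q < R < S < T < U < V < W < X. The simplices of K, each written with vertices in increasing order, are:

  0-simplices (9): P, Q, R, S, T, U, V, W, X
  1-simplices (12): PS, PW, QR, QW, RW, SW, TV, TW, UW, UX, VW, WX

giving chain groups C_0 ≅ Z^9, C_1 ≅ Z^12.

The boundary map ∂_1: C_1 → C_0 maps an edge to its endpoints' difference, ∂[p,q] = q − p.
The 9×12 boundary matrix has rank 8 and Smith normal form diag(1,1,1,1,1,1,1,1).

Now H_k = ker ∂_k / im ∂_{k+1}, so:

  H_0: rank C_0 − rank ∂_1 = 9 − 8 = 1, and the invariant factors of ∂_1 are all 1, so H_0 = Z.
  H_1: rank ker ∂_1 − rank ∂_2 = (12 − 8) − 0 = 4, and there is no ∂_2, so H_1 = Z^4.

(K is a triangulation of a wedge of 4 circles.)

H_0 ≅ Z,  H_1 ≅ Z^4.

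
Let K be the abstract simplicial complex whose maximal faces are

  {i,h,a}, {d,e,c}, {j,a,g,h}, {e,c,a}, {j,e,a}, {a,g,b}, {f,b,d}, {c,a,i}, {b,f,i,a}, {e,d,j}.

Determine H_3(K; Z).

We work with the vertex ordering a < b < c < d < e < f < g < h < i < j. The simplices of K, each written with vertices in increasing order, are:

  0-simplices (10): a, b, c, d, e, f, g, h, i, j
  1-simplices (24): ab, ac, ae, af, ag, ah, ai, aj, bd, bf, bg, bi, cd, ce, ci, de, df, dj, ej, fi, gh, gj, hi, hj
  2-simplices (16): abf, abg, abi, ace, aci, aej, afi, agh, agj, ahi, ahj, bdf, bfi, cde, dej, ghj
  3-simplices (2): abfi, aghj

Hence C_0 ≅ Z^10, C_1 ≅ Z^24, C_2 ≅ Z^16, C_3 ≅ Z^2.

∂_1: C_1 → C_0 maps an edge to its endpoints' difference, ∂[p,q] = q − p. For instance
  ∂hi = i − h.
The 10×24 boundary matrix has rank 9 and Smith normal form diag(1,1,1,1,1,1,1,1,1).

The boundary map ∂_2: C_2 → C_1 sends each 2-simplex [p,q,r] to [q,r] − [p,r] + [p,q]. For instance
  ∂ahj = hj − aj + ah,
  ∂cde = de − ce + cd.
The resulting 24×16 matrix has rank 14, and its Smith normal form has invariant factors (1,1,1,1,1,1,1,1,1,1,1,1,1,1).

The boundary map ∂_3: C_3 → C_2 sends each 3-simplex σ to the alternating sum Σ_i (−1)^i (σ with its i-th vertex removed). For instance
  ∂aghj = ghj − ahj + agj − agh,
  ∂abfi = bfi − afi + abi − abf.
The 16×2 boundary matrix has rank 2 and Smith normal form diag(1,1).

Now H_k = ker ∂_k / im ∂_{k+1}, so:

  H_3: rank ker ∂_3 − rank ∂_4 = (2 − 2) − 0 = 0, and there is no ∂_4, so H_3 = 0.

H_3 = 0.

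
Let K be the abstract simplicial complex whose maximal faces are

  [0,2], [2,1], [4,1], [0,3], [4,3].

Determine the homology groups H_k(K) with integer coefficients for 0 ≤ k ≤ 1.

H_0 ≅ Z,  H_1 ≅ Z.

Fix the vertex order 0 < 1 < 2 < 3 < 4 and write every simplex with vertices in increasing order. Then dim K = 1 and the simplices of K are:

  0-simplices (5): [0], [1], [2], [3], [4]
  1-simplices (5): [0,2], [0,3], [1,2], [1,4], [3,4]

so the chain groups are C_0 ≅ Z^5, C_1 ≅ Z^5.

The boundary map ∂_1: C_1 → C_0 is given by ∂[p,q] = [q] − [p].
The resulting 5×5 matrix has rank 4, and its Smith normal form has invariant factors (1,1,1,1).

Computing H_k = (kernel of ∂_k) / (image of ∂_{k+1}):

  H_0: rank C_0 − rank ∂_1 = 5 − 4 = 1, and the invariant factors of ∂_1 are all 1, so H_0 ≅ Z.
  H_1: rank ker ∂_1 − rank ∂_2 = (5 − 4) − 0 = 1, and there is no ∂_2, so H_1 ≅ Z.

(K is a triangulation of the circle S^1.)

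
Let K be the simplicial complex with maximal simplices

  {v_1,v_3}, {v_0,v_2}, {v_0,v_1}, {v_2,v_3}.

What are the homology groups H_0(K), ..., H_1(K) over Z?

H_0 ≅ Z,  H_1 ≅ Z.

K has 4 vertices, 4 edges.
rank ∂_0 = 0, rank ∂_1 = 3 ⇒ b_0 = 4 − 0 − 3 = 1; all invariant factors of ∂_1 are 1 so no torsion. So H_0 = Z.
rank ∂_1 = 3, rank ∂_2 = 0 ⇒ b_1 = 4 − 3 − 0 = 1. So H_1 = Z.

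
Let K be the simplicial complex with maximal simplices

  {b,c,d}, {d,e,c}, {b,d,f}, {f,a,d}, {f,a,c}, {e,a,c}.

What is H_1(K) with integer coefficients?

Order the vertices as a < b < c < d < e < f. Listing each simplex with vertices in this order, K has dimension 2 with simplices:

  0-simplices (6): a, b, c, d, e, f
  1-simplices (12): ac, ad, ae, af, bc, bd, bf, cd, ce, cf, de, df
  2-simplices (6): ace, acf, adf, bcd, bdf, cde

so the chain groups are C_0 ≅ Z^6, C_1 ≅ Z^12, C_2 ≅ Z^6.

The boundary map ∂_1: C_1 → C_0 is given by ∂[p,q] = [q] − [p].
The 6×12 boundary matrix has rank 5 and Smith normal form diag(1,1,1,1,1).

Boundary ∂_2: C_2 → C_1 acts by ∂[p,q,r] = [q,r] − [p,r] + [p,q]. For instance
  ∂bdf = df − bf + bd,
  ∂bcd = cd − bd + bc.
This gives a 12×6 integer matrix of rank 6; reducing to Smith normal form yields diagonal entries (1,1,1,1,1,1).

Reading off H_k = ker ∂_k / im ∂_{k+1}:

  H_1: rank ker ∂_1 − rank ∂_2 = (12 − 5) − 6 = 1, and the invariant factors of ∂_2 are all 1, so H_1 ≅ Z.

(K is a triangulation of the cylinder S^1 x I.)

H_1 ≅ Z.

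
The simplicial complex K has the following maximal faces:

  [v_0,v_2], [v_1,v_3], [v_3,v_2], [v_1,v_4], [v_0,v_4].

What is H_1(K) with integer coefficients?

H_1 ≅ Z.

We work with the vertex ordering v_0 < v_1 < v_2 < v_3 < v_4. The simplices of K, each written with vertices in increasing order, are:

  0-simplices (5): [v_0], [v_1], [v_2], [v_3], [v_4]
  1-simplices (5): [v_0,v_2], [v_0,v_4], [v_1,v_3], [v_1,v_4], [v_2,v_3]

giving chain groups C_0 ≅ Z^5, C_1 ≅ Z^5.

The boundary map ∂_1: C_1 → C_0 maps an edge to its endpoints' difference, ∂[p,q] = q − p.
The 5×5 boundary matrix has rank 4 and Smith normal form diag(1,1,1,1).

From H_k ≅ ker(∂_k) / im(∂_{k+1}) we obtain:

  H_1: rank ker ∂_1 − rank ∂_2 = (5 − 4) − 0 = 1, and there is no ∂_2, so H_1 = Z.

(K is a triangulation of the circle S^1.)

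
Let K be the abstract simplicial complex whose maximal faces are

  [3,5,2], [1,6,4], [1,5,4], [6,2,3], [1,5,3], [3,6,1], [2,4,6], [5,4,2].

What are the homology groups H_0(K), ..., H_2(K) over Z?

K has 6 vertices, 12 edges, 8 triangles.
rank ∂_0 = 0, rank ∂_1 = 5 ⇒ b_0 = 6 − 0 − 5 = 1; all invariant factors of ∂_1 are 1 so no torsion. So H_0 ≅ Z.
rank ∂_1 = 5, rank ∂_2 = 7 ⇒ b_1 = 12 − 5 − 7 = 0; all invariant factors of ∂_2 are 1 so no torsion. So H_1 ≅ 0.
rank ∂_2 = 7, rank ∂_3 = 0 ⇒ b_2 = 8 − 7 − 0 = 1. So H_2 ≅ Z.

H_0 = Z,  H_1 = 0,  H_2 = Z.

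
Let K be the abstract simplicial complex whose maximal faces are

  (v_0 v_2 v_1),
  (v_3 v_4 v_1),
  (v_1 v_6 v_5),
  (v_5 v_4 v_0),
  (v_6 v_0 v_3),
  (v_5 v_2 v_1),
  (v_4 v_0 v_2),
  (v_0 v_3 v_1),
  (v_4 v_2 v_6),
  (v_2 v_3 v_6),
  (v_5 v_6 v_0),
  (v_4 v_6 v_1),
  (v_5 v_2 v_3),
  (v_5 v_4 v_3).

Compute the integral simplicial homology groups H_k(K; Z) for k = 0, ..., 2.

H_0 = Z,  H_1 = Z^2,  H_2 = Z.

Take the total order v_0 < v_1 < v_2 < v_3 < v_4 < v_5 < v_6 on the vertex set. Then K (dimension 2) consists of the simplices:

  0-simplices (7): [v_0], [v_1], [v_2], [v_3], [v_4], [v_5], [v_6]
  1-simplices (21): (21 of them)
  2-simplices (14): (14 of them)

giving chain groups C_0 ≅ Z^7, C_1 ≅ Z^21, C_2 ≅ Z^14.

The boundary map ∂_1: C_1 → C_0 maps an edge to its endpoints' difference, ∂[p,q] = q − p.
The 7×21 boundary matrix has rank 6 and Smith normal form diag(1,1,1,1,1,1).

∂_2: C_2 → C_1 acts by ∂[p,q,r] = [q,r] − [p,r] + [p,q]. For instance
  ∂[v_0,v_1,v_3] = [v_1,v_3] − [v_0,v_3] + [v_0,v_1],
  ∂[v_1,v_4,v_6] = [v_4,v_6] − [v_1,v_6] + [v_1,v_4].
This gives a 21×14 integer matrix of rank 13; reducing to Smith normal form yields diagonal entries (1,1,1,1,1,1,1,1,1,1,1,1,1).

Computing H_k = (kernel of ∂_k) / (image of ∂_{k+1}):

  H_0: rank C_0 − rank ∂_1 = 7 − 6 = 1, and the invariant factors of ∂_1 are all 1, so H_0 = Z.
  H_1: rank ker ∂_1 − rank ∂_2 = (21 − 6) − 13 = 2, and the invariant factors of ∂_2 are all 1, so H_1 = Z^2.
  H_2: rank ker ∂_2 − rank ∂_3 = (14 − 13) − 0 = 1, and there is no ∂_3, so H_2 = Z.

As a check, the Euler characteristic is 7 − 21 + 14 = 0, which agrees with 1 − 2 + 1 = 0.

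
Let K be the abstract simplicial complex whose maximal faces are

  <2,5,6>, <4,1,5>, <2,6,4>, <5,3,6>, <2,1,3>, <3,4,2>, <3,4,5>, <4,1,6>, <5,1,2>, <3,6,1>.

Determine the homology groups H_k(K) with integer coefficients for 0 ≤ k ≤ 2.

H_0 ≅ Z,  H_1 ≅ Z_2,  H_2 = 0.

Take the total order 1 < 2 < 3 < 4 < 5 < 6 on the vertex set. Then K (dimension 2) consists of the simplices:

  0-simplices (6): [1], [2], [3], [4], [5], [6]
  1-simplices (15): [1,2], [1,3], [1,4], [1,5], [1,6], [2,3], [2,4], [2,5], [2,6], [3,4], [3,5], [3,6], [4,5], [4,6], [5,6]
  2-simplices (10): [1,2,3], [1,2,5], [1,3,6], [1,4,5], [1,4,6], [2,3,4], [2,4,6], [2,5,6], [3,4,5], [3,5,6]

so the chain groups are C_0 ≅ Z^6, C_1 ≅ Z^15, C_2 ≅ Z^10.

The boundary map ∂_1: C_1 → C_0 maps an edge to its endpoints' difference, ∂[p,q] = q − p. For instance
  ∂[1,2] = [2] − [1].
This gives a 6×15 integer matrix of rank 5; reducing to Smith normal form yields diagonal entries (1,1,1,1,1).

∂_2: C_2 → C_1 acts by ∂[p,q,r] = [q,r] − [p,r] + [p,q]. For instance
  ∂[2,5,6] = [5,6] − [2,6] + [2,5],
  ∂[1,4,5] = [4,5] − [1,5] + [1,4].
The resulting 15×10 matrix has rank 10, and its Smith normal form has invariant factors (1,1,1,1,1,1,1,1,1,2).

Reading off H_k = ker ∂_k / im ∂_{k+1}:

  H_0: rank C_0 − rank ∂_1 = 6 − 5 = 1, and the invariant factors of ∂_1 are all 1, so H_0 ≅ Z.
  H_1: rank ker ∂_1 − rank ∂_2 = (15 − 5) − 10 = 0, and ∂_2 has invariant factor 2 > 1, so H_1 ≅ Z_2.
  H_2: rank ker ∂_2 − rank ∂_3 = (10 − 10) − 0 = 0, and there is no ∂_3, so H_2 ≅ 0.

(K is a triangulation of the real projective plane RP^2.)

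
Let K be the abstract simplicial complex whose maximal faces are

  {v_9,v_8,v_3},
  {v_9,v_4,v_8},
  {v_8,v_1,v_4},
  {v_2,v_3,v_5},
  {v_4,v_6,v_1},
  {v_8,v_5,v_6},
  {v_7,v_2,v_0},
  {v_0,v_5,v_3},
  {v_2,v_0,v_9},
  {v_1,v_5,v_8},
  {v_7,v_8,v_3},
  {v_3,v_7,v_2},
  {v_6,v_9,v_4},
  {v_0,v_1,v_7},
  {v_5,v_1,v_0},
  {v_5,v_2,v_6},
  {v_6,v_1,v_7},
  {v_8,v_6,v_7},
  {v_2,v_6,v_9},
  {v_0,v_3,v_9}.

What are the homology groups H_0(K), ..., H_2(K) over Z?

H_0 ≅ Z,  H_1 ≅ Z ⊕ Z/2,  H_2 = 0.

Take the total order v_0 < v_1 < v_2 < v_3 < v_4 < v_5 < v_6 < v_7 < v_8 < v_9 on the vertex set. Then K (dimension 2) consists of the simplices:

  0-simplices (10): [v_0], [v_1], [v_2], [v_3], [v_4], [v_5], [v_6], [v_7], [v_8], [v_9]
  1-simplices (30): (30 of them)
  2-simplices (20): (20 of them)

Hence C_0 ≅ Z^10, C_1 ≅ Z^30, C_2 ≅ Z^20.

Boundary ∂_1: C_1 → C_0 sends each edge [p,q] (with p < q) to q − p. For instance
  ∂[v_0,v_9] = [v_9] − [v_0].
This gives a 10×30 integer matrix of rank 9; reducing to Smith normal form yields diagonal entries (1,1,1,1,1,1,1,1,1).

Boundary ∂_2: C_2 → C_1 maps a triangle to the signed sum of its edges. For instance
  ∂[v_4,v_6,v_9] = [v_6,v_9] − [v_4,v_9] + [v_4,v_6],
  ∂[v_3,v_8,v_9] = [v_8,v_9] − [v_3,v_9] + [v_3,v_8].
The resulting 30×20 matrix has rank 20, and its Smith normal form has invariant factors (1,1,1,1,1,1,1,1,1,1,1,1,1,1,1,1,1,1,1,2).

Computing H_k = (kernel of ∂_k) / (image of ∂_{k+1}):

  H_0: rank C_0 − rank ∂_1 = 10 − 9 = 1, and the invariant factors of ∂_1 are all 1, so H_0 ≅ Z.
  H_1: rank ker ∂_1 − rank ∂_2 = (30 − 9) − 20 = 1, and ∂_2 has invariant factor 2 > 1, so H_1 ≅ Z ⊕ Z/2.
  H_2: rank ker ∂_2 − rank ∂_3 = (20 − 20) − 0 = 0, and there is no ∂_3, so H_2 ≅ 0.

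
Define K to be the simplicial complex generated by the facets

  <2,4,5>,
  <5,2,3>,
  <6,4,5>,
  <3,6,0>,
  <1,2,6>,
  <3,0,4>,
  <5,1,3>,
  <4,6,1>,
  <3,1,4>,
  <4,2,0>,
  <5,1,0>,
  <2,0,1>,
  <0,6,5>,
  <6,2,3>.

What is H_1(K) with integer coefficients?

Fix the vertex order 0 < 1 < 2 < 3 < 4 < 5 < 6 and write every simplex with vertices in increasing order. Then dim K = 2 and the simplices of K are:

  0-simplices (7): [0], [1], [2], [3], [4], [5], [6]
  1-simplices (21): [0,1], [0,2], [0,3], [0,4], [0,5], [0,6], [1,2], [1,3], [1,4], [1,5], [1,6], [2,3], [2,4], [2,5], [2,6], [3,4], [3,5], [3,6], [4,5], [4,6], [5,6]
  2-simplices (14): [0,1,2], [0,1,5], [0,2,4], [0,3,4], [0,3,6], [0,5,6], [1,2,6], [1,3,4], [1,3,5], [1,4,6], [2,3,5], [2,3,6], [2,4,5], [4,5,6]

so the chain groups are C_0 ≅ Z^7, C_1 ≅ Z^21, C_2 ≅ Z^14.

The boundary map ∂_1: C_1 → C_0 sends each edge [p,q] (with p < q) to q − p.
The resulting 7×21 matrix has rank 6, and its Smith normal form has invariant factors (1,1,1,1,1,1).

The boundary map ∂_2: C_2 → C_1 acts by ∂[p,q,r] = [q,r] − [p,r] + [p,q]. For instance
  ∂[1,4,6] = [4,6] − [1,6] + [1,4],
  ∂[4,5,6] = [5,6] − [4,6] + [4,5].
The resulting 21×14 matrix has rank 13, and its Smith normal form has invariant factors (1,1,1,1,1,1,1,1,1,1,1,1,1).

From H_k ≅ ker(∂_k) / im(∂_{k+1}) we obtain:

  H_1: rank ker ∂_1 − rank ∂_2 = (21 − 6) − 13 = 2, and the invariant factors of ∂_2 are all 1, so H_1 = Z^2.

H_1 ≅ Z^2.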